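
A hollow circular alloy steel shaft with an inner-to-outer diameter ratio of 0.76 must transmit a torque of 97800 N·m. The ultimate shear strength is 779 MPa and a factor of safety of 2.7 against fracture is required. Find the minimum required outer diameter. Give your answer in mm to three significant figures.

d_o = 137 mm

τ_allow = 779/2.7 = 288.5 MPa.
For a hollow shaft τ = 16T/[πd_o³(1−k⁴)] with k = 0.76, so 1−k⁴ = 0.6664.
d_o³ = 16T/[π τ_allow (1−k⁴)] = 16×9.7800×10^7/(π×288.5×0.6664) = 2.591×10^6 mm³.
d_o = 137.3 mm.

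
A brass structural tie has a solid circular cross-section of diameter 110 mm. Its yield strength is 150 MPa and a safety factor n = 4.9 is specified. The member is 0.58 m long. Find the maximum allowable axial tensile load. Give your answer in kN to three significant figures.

F_allow = 291 kN

σ_allow = 150/4.9 = 30.61 MPa.
A = πd²/4 = π×110²/4 = 9503 mm².
F_allow = σ_allow × A = 30.61×9503 = 290900 N.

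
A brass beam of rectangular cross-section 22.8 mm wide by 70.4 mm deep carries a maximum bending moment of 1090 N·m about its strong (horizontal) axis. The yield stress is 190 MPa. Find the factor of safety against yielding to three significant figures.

Section modulus S = bh²/6 = 22.8×70.4²/6 = 18830 mm³.
σ = M/S = 1090000/18830 = 57.88 MPa.
n = 190/57.88 = 3.283.

n = 3.28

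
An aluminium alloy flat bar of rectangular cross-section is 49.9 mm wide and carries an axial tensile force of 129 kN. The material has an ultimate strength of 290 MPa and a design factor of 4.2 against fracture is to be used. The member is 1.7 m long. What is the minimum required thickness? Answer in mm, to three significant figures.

σ_allow = 290/4.2 = 69.05 MPa.
Required area A = F/σ_allow = 129000/69.05 = 1868 mm².
t = A/w = 1868/49.9 = 37.44 mm.

t = 37.4 mm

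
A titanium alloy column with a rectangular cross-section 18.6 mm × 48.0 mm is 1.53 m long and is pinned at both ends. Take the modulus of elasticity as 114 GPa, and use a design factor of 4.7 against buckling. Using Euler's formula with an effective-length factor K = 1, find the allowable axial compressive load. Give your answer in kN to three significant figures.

P_allow = 2.63 kN

Buckling occurs about the weak axis: I_min = h·b³/12 = 48.0×18.6³/12 = 25740 mm⁴ (b = 18.6 mm is the smaller dimension).
Effective length L_e = KL = 1×1.53 m = 1530 mm.
Euler critical load P_cr = π²EI/L_e² = π²×114000×25740/1530² = 12370 N.
P_allow = P_cr/n = 12370/4.7 = 2632 N.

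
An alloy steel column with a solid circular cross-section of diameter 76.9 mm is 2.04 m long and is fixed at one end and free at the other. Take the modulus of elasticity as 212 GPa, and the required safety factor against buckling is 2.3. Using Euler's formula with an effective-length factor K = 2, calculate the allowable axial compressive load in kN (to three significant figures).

I = πd⁴/64 = π×76.9⁴/64 = 1.717×10^6 mm⁴.
Effective length L_e = KL = 2×2.04 m = 4080 mm.
Euler critical load P_cr = π²EI/L_e² = π²×212000×1.717×10^6/4080² = 215800 N.
P_allow = P_cr/n = 215800/2.3 = 93810 N.

P_allow = 93.8 kN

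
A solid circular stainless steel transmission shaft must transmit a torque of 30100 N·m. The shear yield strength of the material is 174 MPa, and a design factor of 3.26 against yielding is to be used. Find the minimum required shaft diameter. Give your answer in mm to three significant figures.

d = 142 mm

Allowable shear stress τ_allow = 174/3.26 = 53.37 MPa.
For a solid shaft τ = 16T/(πd³), so d³ = 16T/(π τ_allow) = 16×3.0100×10^7/(π×53.37) = 2.872×10^6 mm³.
d = (2.872×10^6)^(1/3) = 142.1 mm.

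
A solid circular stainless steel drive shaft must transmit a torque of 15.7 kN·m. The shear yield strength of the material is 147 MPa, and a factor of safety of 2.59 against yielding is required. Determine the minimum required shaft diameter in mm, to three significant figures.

Allowable shear stress τ_allow = 147/2.59 = 56.76 MPa.
For a solid shaft τ = 16T/(πd³), so d³ = 16T/(π τ_allow) = 16×1.5700×10^7/(π×56.76) = 1.409×10^6 mm³.
d = (1.409×10^6)^(1/3) = 112.1 mm.

d = 112 mm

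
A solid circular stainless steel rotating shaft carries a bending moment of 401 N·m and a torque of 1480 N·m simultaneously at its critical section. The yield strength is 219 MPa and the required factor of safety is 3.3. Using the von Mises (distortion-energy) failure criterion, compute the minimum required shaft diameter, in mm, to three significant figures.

d = 59.1 mm

σ_allow = σ_y/n = 219/3.3 = 66.36 MPa.
For a solid shaft σ_b = 32M/(πd³) and τ = 16T/(πd³), so the von Mises stress is σ' = (16/πd³)·√(4M²+3T²).
√(4M²+3T²) = √(4×(401000)² + 3×(1.480×10^6)²) = 2.686×10^6 N·mm.
d³ = 16×2.686×10^6/(π×66.36) = 206100 mm³.
d = 59.07 mm.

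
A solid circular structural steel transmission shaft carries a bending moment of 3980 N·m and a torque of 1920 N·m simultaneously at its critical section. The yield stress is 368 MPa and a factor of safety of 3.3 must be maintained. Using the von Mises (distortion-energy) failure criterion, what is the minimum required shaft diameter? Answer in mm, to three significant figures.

σ_allow = σ_y/n = 368/3.3 = 111.5 MPa.
For a solid shaft σ_b = 32M/(πd³) and τ = 16T/(πd³), so the von Mises stress is σ' = (16/πd³)·√(4M²+3T²).
√(4M²+3T²) = √(4×(3.980×10^6)² + 3×(1.920×10^6)²) = 8.627×10^6 N·mm.
d³ = 16×8.627×10^6/(π×111.5) = 394000 mm³.
d = 73.31 mm.

d = 73.3 mm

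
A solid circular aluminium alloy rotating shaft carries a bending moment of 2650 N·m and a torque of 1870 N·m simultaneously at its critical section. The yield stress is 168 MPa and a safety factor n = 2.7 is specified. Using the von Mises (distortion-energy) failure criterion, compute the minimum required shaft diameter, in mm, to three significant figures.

σ_allow = σ_y/n = 168/2.7 = 62.22 MPa.
For a solid shaft σ_b = 32M/(πd³) and τ = 16T/(πd³), so the von Mises stress is σ' = (16/πd³)·√(4M²+3T²).
√(4M²+3T²) = √(4×(2.650×10^6)² + 3×(1.870×10^6)²) = 6.211×10^6 N·mm.
d³ = 16×6.211×10^6/(π×62.22) = 508400 mm³.
d = 79.81 mm.

d = 79.8 mm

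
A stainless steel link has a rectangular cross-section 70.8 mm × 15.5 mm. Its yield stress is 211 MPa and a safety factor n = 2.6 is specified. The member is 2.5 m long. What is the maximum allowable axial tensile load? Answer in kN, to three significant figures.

F_allow = 89.1 kN

σ_allow = 211/2.6 = 81.15 MPa.
A = 70.8×15.5 = 1097 mm².
F_allow = σ_allow × A = 81.15×1097 = 89060 N.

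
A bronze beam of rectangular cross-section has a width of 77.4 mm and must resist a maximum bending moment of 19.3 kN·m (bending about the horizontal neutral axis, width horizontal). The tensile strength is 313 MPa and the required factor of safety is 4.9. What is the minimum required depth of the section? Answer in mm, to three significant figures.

h = 153 mm

σ_allow = 313/4.9 = 63.88 MPa.
For a rectangular section σ = 6M/(bh²), so h² = 6M/(b σ_allow) = 6×1.9300×10^7/(77.4×63.88) = 23420 mm².
h = 153.0 mm.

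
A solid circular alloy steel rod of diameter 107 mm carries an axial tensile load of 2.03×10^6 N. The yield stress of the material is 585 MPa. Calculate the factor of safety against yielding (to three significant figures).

n = 2.59

A = πd²/4 = 8992 mm².
σ = F/A = 2030000/8992 = 225.8 MPa.
n = 585/225.8 = 2.591.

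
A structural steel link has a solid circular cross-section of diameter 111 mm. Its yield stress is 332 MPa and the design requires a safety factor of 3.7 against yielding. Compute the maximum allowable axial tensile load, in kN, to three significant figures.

σ_allow = 332/3.7 = 89.73 MPa.
A = πd²/4 = π×111²/4 = 9677 mm².
F_allow = σ_allow × A = 89.73×9677 = 868300 N.

F_allow = 868 kN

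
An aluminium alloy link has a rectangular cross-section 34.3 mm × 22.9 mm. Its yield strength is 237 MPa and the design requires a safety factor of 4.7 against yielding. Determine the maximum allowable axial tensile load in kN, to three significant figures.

σ_allow = 237/4.7 = 50.43 MPa.
A = 34.3×22.9 = 785.5 mm².
F_allow = σ_allow × A = 50.43×785.5 = 39610 N.

F_allow = 39.6 kN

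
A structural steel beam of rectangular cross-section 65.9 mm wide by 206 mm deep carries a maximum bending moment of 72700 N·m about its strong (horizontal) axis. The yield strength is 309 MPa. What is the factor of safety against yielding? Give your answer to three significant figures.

n = 1.98

Section modulus S = bh²/6 = 65.9×206²/6 = 466100 mm³.
σ = M/S = 7.2700×10^7/466100 = 156.0 MPa.
n = 309/156.0 = 1.981.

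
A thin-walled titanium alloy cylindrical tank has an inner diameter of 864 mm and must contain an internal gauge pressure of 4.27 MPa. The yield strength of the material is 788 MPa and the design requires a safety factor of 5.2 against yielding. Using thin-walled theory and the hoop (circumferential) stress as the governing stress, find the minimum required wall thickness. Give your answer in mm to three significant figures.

σ_allow = 788/5.2 = 151.5 MPa.
Hoop stress σ_h = pD/(2t), so t = pD/(2σ_allow) = 4.27×864/(2×151.5) = 12.17 mm.

t = 12.2 mm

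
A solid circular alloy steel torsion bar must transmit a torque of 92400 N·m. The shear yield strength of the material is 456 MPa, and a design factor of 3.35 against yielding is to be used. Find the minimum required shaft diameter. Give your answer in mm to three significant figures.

Allowable shear stress τ_allow = 456/3.35 = 136.1 MPa.
For a solid shaft τ = 16T/(πd³), so d³ = 16T/(π τ_allow) = 16×9.2400×10^7/(π×136.1) = 3.457×10^6 mm³.
d = (3.457×10^6)^(1/3) = 151.2 mm.

d = 151 mm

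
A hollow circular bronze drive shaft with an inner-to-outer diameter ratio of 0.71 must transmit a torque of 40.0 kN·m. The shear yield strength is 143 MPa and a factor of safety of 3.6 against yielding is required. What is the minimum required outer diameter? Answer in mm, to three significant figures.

d_o = 190 mm

τ_allow = 143/3.6 = 39.72 MPa.
For a hollow shaft τ = 16T/[πd_o³(1−k⁴)] with k = 0.71, so 1−k⁴ = 0.7459.
d_o³ = 16T/[π τ_allow (1−k⁴)] = 16×4.0000×10^7/(π×39.72×0.7459) = 6.876×10^6 mm³.
d_o = 190.2 mm.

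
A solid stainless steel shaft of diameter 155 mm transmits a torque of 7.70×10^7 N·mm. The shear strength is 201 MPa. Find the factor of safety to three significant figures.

n = 1.91

τ = 16T/(πd³) = 16×7.7000×10^7/(π×155³) = 105.3 MPa.
n = τ_limit/τ = 201/105.3 = 1.909.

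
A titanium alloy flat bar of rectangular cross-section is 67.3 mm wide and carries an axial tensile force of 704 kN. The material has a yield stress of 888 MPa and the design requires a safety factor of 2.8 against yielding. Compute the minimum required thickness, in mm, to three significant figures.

t = 33.0 mm

σ_allow = 888/2.8 = 317.1 MPa.
Required area A = F/σ_allow = 704000/317.1 = 2220 mm².
t = A/w = 2220/67.3 = 32.98 mm.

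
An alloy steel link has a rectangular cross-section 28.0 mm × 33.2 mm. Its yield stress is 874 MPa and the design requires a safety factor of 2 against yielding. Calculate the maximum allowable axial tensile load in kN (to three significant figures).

F_allow = 406 kN

σ_allow = 874/2 = 437.0 MPa.
A = 28.0×33.2 = 929.6 mm².
F_allow = σ_allow × A = 437.0×929.6 = 406200 N.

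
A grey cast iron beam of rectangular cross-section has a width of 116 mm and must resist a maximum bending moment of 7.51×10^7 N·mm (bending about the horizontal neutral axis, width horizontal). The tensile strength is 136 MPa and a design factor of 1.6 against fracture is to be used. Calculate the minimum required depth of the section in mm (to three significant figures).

σ_allow = 136/1.6 = 85.00 MPa.
For a rectangular section σ = 6M/(bh²), so h² = 6M/(b σ_allow) = 6×7.5100×10^7/(116×85.00) = 45700 mm².
h = 213.8 mm.

h = 214 mm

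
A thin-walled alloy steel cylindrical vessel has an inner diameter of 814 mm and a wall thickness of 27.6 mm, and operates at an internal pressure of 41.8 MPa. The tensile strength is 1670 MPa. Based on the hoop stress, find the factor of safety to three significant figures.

n = 2.71

σ_h = pD/(2t) = 41.8×814/(2×27.6) = 616.4 MPa.
n = 1670/616.4 = 2.709.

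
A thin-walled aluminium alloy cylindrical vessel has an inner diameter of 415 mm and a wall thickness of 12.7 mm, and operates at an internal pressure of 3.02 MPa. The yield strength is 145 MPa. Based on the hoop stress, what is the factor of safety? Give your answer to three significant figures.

σ_h = pD/(2t) = 3.02×415/(2×12.7) = 49.34 MPa.
n = 145/49.34 = 2.939.

n = 2.94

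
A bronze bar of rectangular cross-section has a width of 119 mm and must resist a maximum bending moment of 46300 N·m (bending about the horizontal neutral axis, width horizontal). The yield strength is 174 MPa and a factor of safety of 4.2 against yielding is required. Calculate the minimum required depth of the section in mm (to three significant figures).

h = 237 mm

σ_allow = 174/4.2 = 41.43 MPa.
For a rectangular section σ = 6M/(bh²), so h² = 6M/(b σ_allow) = 6×4.6300×10^7/(119×41.43) = 56350 mm².
h = 237.4 mm.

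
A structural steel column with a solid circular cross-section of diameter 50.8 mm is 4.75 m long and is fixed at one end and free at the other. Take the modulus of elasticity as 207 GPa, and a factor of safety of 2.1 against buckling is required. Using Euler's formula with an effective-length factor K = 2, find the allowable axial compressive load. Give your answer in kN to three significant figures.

I = πd⁴/64 = π×50.8⁴/64 = 326900 mm⁴.
Effective length L_e = KL = 2×4.75 m = 9500 mm.
Euler critical load P_cr = π²EI/L_e² = π²×207000×326900/9500² = 7400 N.
P_allow = P_cr/n = 7400/2.1 = 3524 N.

P_allow = 3.52 kN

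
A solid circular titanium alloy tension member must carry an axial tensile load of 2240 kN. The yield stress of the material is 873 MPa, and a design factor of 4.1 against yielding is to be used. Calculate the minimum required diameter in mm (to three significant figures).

d = 116 mm

Allowable stress σ_allow = 873/4.1 = 212.9 MPa.
Required area A = F/σ_allow = 2240000/212.9 = 10520 mm².
A = πd²/4 → d = √(4A/π) = 115.7 mm.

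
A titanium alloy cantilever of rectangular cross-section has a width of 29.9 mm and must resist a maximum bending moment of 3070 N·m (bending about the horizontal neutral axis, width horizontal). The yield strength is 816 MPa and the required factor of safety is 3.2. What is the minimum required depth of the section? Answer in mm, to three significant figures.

σ_allow = 816/3.2 = 255.0 MPa.
For a rectangular section σ = 6M/(bh²), so h² = 6M/(b σ_allow) = 6×3070000/(29.9×255.0) = 2416 mm².
h = 49.15 mm.

h = 49.2 mm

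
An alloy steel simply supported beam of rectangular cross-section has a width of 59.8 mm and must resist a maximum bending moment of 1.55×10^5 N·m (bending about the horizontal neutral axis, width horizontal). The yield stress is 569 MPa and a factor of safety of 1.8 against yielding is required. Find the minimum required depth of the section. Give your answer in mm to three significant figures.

h = 222 mm

σ_allow = 569/1.8 = 316.1 MPa.
For a rectangular section σ = 6M/(bh²), so h² = 6M/(b σ_allow) = 6×1.5500×10^8/(59.8×316.1) = 49200 mm².
h = 221.8 mm.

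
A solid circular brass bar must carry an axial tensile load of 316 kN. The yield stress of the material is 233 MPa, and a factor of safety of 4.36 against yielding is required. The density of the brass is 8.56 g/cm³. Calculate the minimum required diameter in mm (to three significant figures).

d = 86.8 mm

Allowable stress σ_allow = 233/4.36 = 53.44 MPa.
Required area A = F/σ_allow = 316000/53.44 = 5913 mm².
A = πd²/4 → d = √(4A/π) = 86.77 mm.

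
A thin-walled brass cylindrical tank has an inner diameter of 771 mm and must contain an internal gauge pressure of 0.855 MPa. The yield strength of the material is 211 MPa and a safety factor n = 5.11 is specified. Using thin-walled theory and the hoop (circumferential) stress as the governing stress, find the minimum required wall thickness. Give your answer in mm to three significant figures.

t = 7.98 mm

σ_allow = 211/5.11 = 41.29 MPa.
Hoop stress σ_h = pD/(2t), so t = pD/(2σ_allow) = 0.855×771/(2×41.29) = 7.982 mm.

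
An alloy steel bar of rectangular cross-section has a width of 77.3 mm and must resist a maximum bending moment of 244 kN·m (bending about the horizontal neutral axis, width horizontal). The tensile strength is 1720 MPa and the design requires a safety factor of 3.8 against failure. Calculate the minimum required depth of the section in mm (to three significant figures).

σ_allow = 1720/3.8 = 452.6 MPa.
For a rectangular section σ = 6M/(bh²), so h² = 6M/(b σ_allow) = 6×2.4400×10^8/(77.3×452.6) = 41840 mm².
h = 204.6 mm.

h = 205 mm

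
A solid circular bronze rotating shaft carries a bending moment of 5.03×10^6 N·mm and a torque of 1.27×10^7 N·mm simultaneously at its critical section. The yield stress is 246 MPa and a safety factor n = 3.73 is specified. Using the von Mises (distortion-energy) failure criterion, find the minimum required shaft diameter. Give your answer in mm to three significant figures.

d = 123 mm

σ_allow = σ_y/n = 246/3.73 = 65.95 MPa.
For a solid shaft σ_b = 32M/(πd³) and τ = 16T/(πd³), so the von Mises stress is σ' = (16/πd³)·√(4M²+3T²).
√(4M²+3T²) = √(4×(5.030×10^6)² + 3×(1.270×10^7)²) = 2.419×10^7 N·mm.
d³ = 16×2.419×10^7/(π×65.95) = 1.868×10^6 mm³.
d = 123.2 mm.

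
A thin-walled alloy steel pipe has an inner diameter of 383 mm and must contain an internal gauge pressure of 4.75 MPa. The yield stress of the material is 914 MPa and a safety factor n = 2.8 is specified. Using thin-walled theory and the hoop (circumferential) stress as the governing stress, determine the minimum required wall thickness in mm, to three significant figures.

σ_allow = 914/2.8 = 326.4 MPa.
Hoop stress σ_h = pD/(2t), so t = pD/(2σ_allow) = 4.75×383/(2×326.4) = 2.787 mm.

t = 2.79 mm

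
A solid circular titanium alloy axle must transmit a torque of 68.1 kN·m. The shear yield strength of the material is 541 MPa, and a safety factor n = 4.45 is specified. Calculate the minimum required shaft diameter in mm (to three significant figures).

Allowable shear stress τ_allow = 541/4.45 = 121.6 MPa.
For a solid shaft τ = 16T/(πd³), so d³ = 16T/(π τ_allow) = 16×6.8100×10^7/(π×121.6) = 2.853×10^6 mm³.
d = (2.853×10^6)^(1/3) = 141.8 mm.

d = 142 mm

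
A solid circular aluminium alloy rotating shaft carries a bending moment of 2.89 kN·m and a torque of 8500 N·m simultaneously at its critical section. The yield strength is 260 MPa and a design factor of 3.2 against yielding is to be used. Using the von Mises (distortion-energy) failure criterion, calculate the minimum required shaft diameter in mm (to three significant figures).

d = 99.7 mm

σ_allow = σ_y/n = 260/3.2 = 81.25 MPa.
For a solid shaft σ_b = 32M/(πd³) and τ = 16T/(πd³), so the von Mises stress is σ' = (16/πd³)·√(4M²+3T²).
√(4M²+3T²) = √(4×(2.890×10^6)² + 3×(8.500×10^6)²) = 1.582×10^7 N·mm.
d³ = 16×1.582×10^7/(π×81.25) = 991400 mm³.
d = 99.71 mm.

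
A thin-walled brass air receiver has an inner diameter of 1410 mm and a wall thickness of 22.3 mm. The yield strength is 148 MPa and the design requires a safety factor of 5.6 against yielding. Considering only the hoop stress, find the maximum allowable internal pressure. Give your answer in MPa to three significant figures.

p_allow = 0.836 MPa

σ_allow = 148/5.6 = 26.43 MPa.
σ_h = pD/(2t) → p_allow = 2σ_allow t/D = 2×26.43×22.3/1410 = 0.8360 MPa.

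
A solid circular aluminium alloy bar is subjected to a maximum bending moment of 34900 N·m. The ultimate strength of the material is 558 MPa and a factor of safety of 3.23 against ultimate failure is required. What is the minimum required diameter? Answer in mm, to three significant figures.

d = 127 mm

σ_allow = 558/3.23 = 172.8 MPa.
For a solid circular section σ = 32M/(πd³), so d³ = 32M/(π σ_allow) = 32×3.4900×10^7/(π×172.8) = 2.058×10^6 mm³.
d = 127.2 mm.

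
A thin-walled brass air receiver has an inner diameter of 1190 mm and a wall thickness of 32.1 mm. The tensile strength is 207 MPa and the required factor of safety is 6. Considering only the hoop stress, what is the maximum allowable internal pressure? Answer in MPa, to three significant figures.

σ_allow = 207/6 = 34.50 MPa.
σ_h = pD/(2t) → p_allow = 2σ_allow t/D = 2×34.50×32.1/1190 = 1.861 MPa.

p_allow = 1.86 MPa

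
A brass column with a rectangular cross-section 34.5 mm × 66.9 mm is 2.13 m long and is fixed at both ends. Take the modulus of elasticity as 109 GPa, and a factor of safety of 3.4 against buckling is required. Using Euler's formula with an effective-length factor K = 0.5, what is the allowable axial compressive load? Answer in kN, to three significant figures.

P_allow = 63.9 kN

Buckling occurs about the weak axis: I_min = h·b³/12 = 66.9×34.5³/12 = 228900 mm⁴ (b = 34.5 mm is the smaller dimension).
Effective length L_e = KL = 0.5×2.13 m = 1065 mm.
Euler critical load P_cr = π²EI/L_e² = π²×109000×228900/1065² = 217100 N.
P_allow = P_cr/n = 217100/3.4 = 63860 N.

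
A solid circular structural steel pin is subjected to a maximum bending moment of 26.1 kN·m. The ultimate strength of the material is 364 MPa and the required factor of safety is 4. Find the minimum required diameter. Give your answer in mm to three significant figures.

d = 143 mm

σ_allow = 364/4 = 91.00 MPa.
For a solid circular section σ = 32M/(πd³), so d³ = 32M/(π σ_allow) = 32×2.6100×10^7/(π×91.00) = 2.921×10^6 mm³.
d = 143.0 mm.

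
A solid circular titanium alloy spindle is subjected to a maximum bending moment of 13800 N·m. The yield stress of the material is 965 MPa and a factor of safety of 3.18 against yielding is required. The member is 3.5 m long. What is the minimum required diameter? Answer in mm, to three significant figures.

σ_allow = 965/3.18 = 303.5 MPa.
For a solid circular section σ = 32M/(πd³), so d³ = 32M/(π σ_allow) = 32×1.3800×10^7/(π×303.5) = 463200 mm³.
d = 77.37 mm.

d = 77.4 mm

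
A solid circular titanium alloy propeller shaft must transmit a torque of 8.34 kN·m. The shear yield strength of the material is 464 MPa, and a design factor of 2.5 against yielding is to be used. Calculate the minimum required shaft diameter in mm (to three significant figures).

Allowable shear stress τ_allow = 464/2.5 = 185.6 MPa.
For a solid shaft τ = 16T/(πd³), so d³ = 16T/(π τ_allow) = 16×8340000/(π×185.6) = 228900 mm³.
d = (228900)^(1/3) = 61.17 mm.

d = 61.2 mm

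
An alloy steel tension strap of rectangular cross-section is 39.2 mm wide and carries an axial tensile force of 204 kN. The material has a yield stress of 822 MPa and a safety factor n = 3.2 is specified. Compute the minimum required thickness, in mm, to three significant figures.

σ_allow = 822/3.2 = 256.9 MPa.
Required area A = F/σ_allow = 204000/256.9 = 794.2 mm².
t = A/w = 794.2/39.2 = 20.26 mm.

t = 20.3 mm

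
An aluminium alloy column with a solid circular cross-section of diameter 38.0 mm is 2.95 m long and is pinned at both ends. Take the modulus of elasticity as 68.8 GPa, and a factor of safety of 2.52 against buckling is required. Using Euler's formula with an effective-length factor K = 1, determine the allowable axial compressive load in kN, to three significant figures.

P_allow = 3.17 kN

I = πd⁴/64 = π×38.0⁴/64 = 102400 mm⁴.
Effective length L_e = KL = 1×2.95 m = 2950 mm.
Euler critical load P_cr = π²EI/L_e² = π²×68800×102400/2950² = 7986 N.
P_allow = P_cr/n = 7986/2.52 = 3169 N.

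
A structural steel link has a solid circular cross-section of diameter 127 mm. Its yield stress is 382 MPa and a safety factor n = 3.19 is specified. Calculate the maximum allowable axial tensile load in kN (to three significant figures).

σ_allow = 382/3.19 = 119.7 MPa.
A = πd²/4 = π×127²/4 = 12670 mm².
F_allow = σ_allow × A = 119.7×12670 = 1.517×10^6 N.

F_allow = 1520 kN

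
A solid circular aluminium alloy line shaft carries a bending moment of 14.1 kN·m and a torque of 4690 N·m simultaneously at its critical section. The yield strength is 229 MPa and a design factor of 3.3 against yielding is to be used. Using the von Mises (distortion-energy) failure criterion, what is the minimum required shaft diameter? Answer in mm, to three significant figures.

d = 129 mm

σ_allow = σ_y/n = 229/3.3 = 69.39 MPa.
For a solid shaft σ_b = 32M/(πd³) and τ = 16T/(πd³), so the von Mises stress is σ' = (16/πd³)·√(4M²+3T²).
√(4M²+3T²) = √(4×(1.410×10^7)² + 3×(4.690×10^6)²) = 2.935×10^7 N·mm.
d³ = 16×2.935×10^7/(π×69.39) = 2.154×10^6 mm³.
d = 129.1 mm.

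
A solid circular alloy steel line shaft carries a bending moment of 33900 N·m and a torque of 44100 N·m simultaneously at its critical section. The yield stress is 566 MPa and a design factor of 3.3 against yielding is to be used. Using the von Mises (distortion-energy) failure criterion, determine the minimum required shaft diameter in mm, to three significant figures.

d = 145 mm

σ_allow = σ_y/n = 566/3.3 = 171.5 MPa.
For a solid shaft σ_b = 32M/(πd³) and τ = 16T/(πd³), so the von Mises stress is σ' = (16/πd³)·√(4M²+3T²).
√(4M²+3T²) = √(4×(3.390×10^7)² + 3×(4.410×10^7)²) = 1.021×10^8 N·mm.
d³ = 16×1.021×10^8/(π×171.5) = 3.033×10^6 mm³.
d = 144.7 mm.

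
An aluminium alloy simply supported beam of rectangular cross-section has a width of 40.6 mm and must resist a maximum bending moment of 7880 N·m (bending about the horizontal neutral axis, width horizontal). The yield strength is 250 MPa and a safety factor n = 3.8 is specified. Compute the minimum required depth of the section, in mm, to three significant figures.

h = 133 mm

σ_allow = 250/3.8 = 65.79 MPa.
For a rectangular section σ = 6M/(bh²), so h² = 6M/(b σ_allow) = 6×7880000/(40.6×65.79) = 17700 mm².
h = 133.0 mm.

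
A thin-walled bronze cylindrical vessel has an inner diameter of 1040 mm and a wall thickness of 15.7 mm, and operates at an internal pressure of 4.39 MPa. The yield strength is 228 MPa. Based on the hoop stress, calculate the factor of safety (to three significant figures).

n = 1.57

σ_h = pD/(2t) = 4.39×1040/(2×15.7) = 145.4 MPa.
n = 228/145.4 = 1.568.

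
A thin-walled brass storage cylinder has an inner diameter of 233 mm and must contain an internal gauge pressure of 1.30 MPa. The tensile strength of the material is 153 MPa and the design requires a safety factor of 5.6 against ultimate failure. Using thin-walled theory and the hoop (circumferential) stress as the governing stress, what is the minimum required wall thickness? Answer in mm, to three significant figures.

t = 5.54 mm

σ_allow = 153/5.6 = 27.32 MPa.
Hoop stress σ_h = pD/(2t), so t = pD/(2σ_allow) = 1.30×233/(2×27.32) = 5.543 mm.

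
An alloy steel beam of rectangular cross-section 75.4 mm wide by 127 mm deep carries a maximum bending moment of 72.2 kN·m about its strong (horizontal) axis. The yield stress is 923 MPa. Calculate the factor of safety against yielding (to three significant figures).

n = 2.59

Section modulus S = bh²/6 = 75.4×127²/6 = 202700 mm³.
σ = M/S = 7.2200×10^7/202700 = 356.2 MPa.
n = 923/356.2 = 2.591.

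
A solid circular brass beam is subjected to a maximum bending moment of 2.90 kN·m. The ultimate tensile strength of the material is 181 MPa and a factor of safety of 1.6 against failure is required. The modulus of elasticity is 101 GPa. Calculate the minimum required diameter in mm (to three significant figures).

σ_allow = 181/1.6 = 113.1 MPa.
For a solid circular section σ = 32M/(πd³), so d³ = 32M/(π σ_allow) = 32×2900000/(π×113.1) = 261100 mm³.
d = 63.92 mm.

d = 63.9 mm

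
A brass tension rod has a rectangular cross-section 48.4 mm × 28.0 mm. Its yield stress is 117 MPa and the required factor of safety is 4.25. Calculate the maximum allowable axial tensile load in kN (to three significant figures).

F_allow = 37.3 kN

σ_allow = 117/4.25 = 27.53 MPa.
A = 48.4×28.0 = 1355 mm².
F_allow = σ_allow × A = 27.53×1355 = 37310 N.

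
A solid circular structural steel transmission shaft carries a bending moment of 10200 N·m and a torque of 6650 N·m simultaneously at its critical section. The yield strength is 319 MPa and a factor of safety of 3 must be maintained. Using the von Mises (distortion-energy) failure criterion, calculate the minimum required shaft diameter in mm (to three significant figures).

d = 104 mm

σ_allow = σ_y/n = 319/3 = 106.3 MPa.
For a solid shaft σ_b = 32M/(πd³) and τ = 16T/(πd³), so the von Mises stress is σ' = (16/πd³)·√(4M²+3T²).
√(4M²+3T²) = √(4×(1.020×10^7)² + 3×(6.650×10^6)²) = 2.343×10^7 N·mm.
d³ = 16×2.343×10^7/(π×106.3) = 1.122×10^6 mm³.
d = 103.9 mm.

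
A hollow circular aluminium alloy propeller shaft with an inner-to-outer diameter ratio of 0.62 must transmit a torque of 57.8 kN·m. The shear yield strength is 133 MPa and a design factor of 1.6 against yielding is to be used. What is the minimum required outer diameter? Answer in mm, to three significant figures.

d_o = 161 mm

τ_allow = 133/1.6 = 83.12 MPa.
For a hollow shaft τ = 16T/[πd_o³(1−k⁴)] with k = 0.62, so 1−k⁴ = 0.8522.
d_o³ = 16T/[π τ_allow (1−k⁴)] = 16×5.7800×10^7/(π×83.12×0.8522) = 4.155×10^6 mm³.
d_o = 160.8 mm.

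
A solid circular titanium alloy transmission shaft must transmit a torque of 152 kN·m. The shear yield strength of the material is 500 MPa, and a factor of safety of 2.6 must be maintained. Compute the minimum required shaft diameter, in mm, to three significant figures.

Allowable shear stress τ_allow = 500/2.6 = 192.3 MPa.
For a solid shaft τ = 16T/(πd³), so d³ = 16T/(π τ_allow) = 16×1.5200×10^8/(π×192.3) = 4.025×10^6 mm³.
d = (4.025×10^6)^(1/3) = 159.1 mm.

d = 159 mm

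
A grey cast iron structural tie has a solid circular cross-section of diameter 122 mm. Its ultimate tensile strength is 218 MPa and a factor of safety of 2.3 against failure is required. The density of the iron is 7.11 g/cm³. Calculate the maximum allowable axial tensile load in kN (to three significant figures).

σ_allow = 218/2.3 = 94.78 MPa.
A = πd²/4 = π×122²/4 = 11690 mm².
F_allow = σ_allow × A = 94.78×11690 = 1.108×10^6 N.

F_allow = 1110 kN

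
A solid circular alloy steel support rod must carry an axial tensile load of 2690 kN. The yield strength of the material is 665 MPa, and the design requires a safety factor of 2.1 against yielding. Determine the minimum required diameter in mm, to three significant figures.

d = 104 mm

Allowable stress σ_allow = 665/2.1 = 316.7 MPa.
Required area A = F/σ_allow = 2690000/316.7 = 8495 mm².
A = πd²/4 → d = √(4A/π) = 104.0 mm.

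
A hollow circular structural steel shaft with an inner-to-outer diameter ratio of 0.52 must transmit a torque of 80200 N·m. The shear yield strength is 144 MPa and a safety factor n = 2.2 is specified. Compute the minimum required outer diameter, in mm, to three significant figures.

d_o = 189 mm

τ_allow = 144/2.2 = 65.45 MPa.
For a hollow shaft τ = 16T/[πd_o³(1−k⁴)] with k = 0.52, so 1−k⁴ = 0.9269.
d_o³ = 16T/[π τ_allow (1−k⁴)] = 16×8.0200×10^7/(π×65.45×0.9269) = 6.733×10^6 mm³.
d_o = 188.8 mm.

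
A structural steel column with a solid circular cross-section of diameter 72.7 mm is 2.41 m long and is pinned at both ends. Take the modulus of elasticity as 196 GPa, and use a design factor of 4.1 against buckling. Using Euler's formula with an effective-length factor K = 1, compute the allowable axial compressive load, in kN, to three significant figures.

P_allow = 111 kN

I = πd⁴/64 = π×72.7⁴/64 = 1.371×10^6 mm⁴.
Effective length L_e = KL = 1×2.41 m = 2410 mm.
Euler critical load P_cr = π²EI/L_e² = π²×196000×1.371×10^6/2410² = 456700 N.
P_allow = P_cr/n = 456700/4.1 = 111400 N.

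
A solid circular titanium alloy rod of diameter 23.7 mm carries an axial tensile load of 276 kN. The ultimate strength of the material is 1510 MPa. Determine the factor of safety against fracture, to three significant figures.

n = 2.41

A = πd²/4 = 441.2 mm².
σ = F/A = 276000/441.2 = 625.6 MPa.
n = 1510/625.6 = 2.414.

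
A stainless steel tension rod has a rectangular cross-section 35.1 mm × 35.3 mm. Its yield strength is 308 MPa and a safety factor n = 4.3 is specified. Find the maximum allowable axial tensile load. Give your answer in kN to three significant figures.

F_allow = 88.7 kN

σ_allow = 308/4.3 = 71.63 MPa.
A = 35.1×35.3 = 1239 mm².
F_allow = σ_allow × A = 71.63×1239 = 88750 N.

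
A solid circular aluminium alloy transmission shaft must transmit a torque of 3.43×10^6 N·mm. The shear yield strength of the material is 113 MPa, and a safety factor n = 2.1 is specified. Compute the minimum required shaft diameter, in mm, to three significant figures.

Allowable shear stress τ_allow = 113/2.1 = 53.81 MPa.
For a solid shaft τ = 16T/(πd³), so d³ = 16T/(π τ_allow) = 16×3430000/(π×53.81) = 324600 mm³.
d = (324600)^(1/3) = 68.73 mm.

d = 68.7 mm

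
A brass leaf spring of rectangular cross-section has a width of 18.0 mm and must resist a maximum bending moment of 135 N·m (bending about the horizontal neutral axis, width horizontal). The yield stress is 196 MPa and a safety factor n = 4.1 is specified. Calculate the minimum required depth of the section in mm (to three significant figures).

h = 30.7 mm

σ_allow = 196/4.1 = 47.80 MPa.
For a rectangular section σ = 6M/(bh²), so h² = 6M/(b σ_allow) = 6×135000/(18.0×47.80) = 941.3 mm².
h = 30.68 mm.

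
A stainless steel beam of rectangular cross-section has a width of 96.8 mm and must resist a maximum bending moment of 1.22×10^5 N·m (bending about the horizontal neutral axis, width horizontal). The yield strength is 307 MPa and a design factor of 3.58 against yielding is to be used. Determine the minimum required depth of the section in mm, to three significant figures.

σ_allow = 307/3.58 = 85.75 MPa.
For a rectangular section σ = 6M/(bh²), so h² = 6M/(b σ_allow) = 6×1.2200×10^8/(96.8×85.75) = 88180 mm².
h = 297.0 mm.

h = 297 mm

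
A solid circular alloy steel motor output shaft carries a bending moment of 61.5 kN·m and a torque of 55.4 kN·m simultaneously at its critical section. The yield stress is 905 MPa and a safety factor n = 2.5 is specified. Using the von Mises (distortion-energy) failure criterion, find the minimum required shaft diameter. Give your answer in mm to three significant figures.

d = 130 mm

σ_allow = σ_y/n = 905/2.5 = 362.0 MPa.
For a solid shaft σ_b = 32M/(πd³) and τ = 16T/(πd³), so the von Mises stress is σ' = (16/πd³)·√(4M²+3T²).
√(4M²+3T²) = √(4×(6.150×10^7)² + 3×(5.540×10^7)²) = 1.560×10^8 N·mm.
d³ = 16×1.560×10^8/(π×362.0) = 2.195×10^6 mm³.
d = 130.0 mm.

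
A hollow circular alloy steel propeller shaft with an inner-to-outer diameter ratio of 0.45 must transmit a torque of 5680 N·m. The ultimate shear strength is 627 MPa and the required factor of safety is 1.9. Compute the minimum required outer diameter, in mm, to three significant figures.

τ_allow = 627/1.9 = 330.0 MPa.
For a hollow shaft τ = 16T/[πd_o³(1−k⁴)] with k = 0.45, so 1−k⁴ = 0.9590.
d_o³ = 16T/[π τ_allow (1−k⁴)] = 16×5680000/(π×330.0×0.9590) = 91410 mm³.
d_o = 45.05 mm.

d_o = 45.0 mm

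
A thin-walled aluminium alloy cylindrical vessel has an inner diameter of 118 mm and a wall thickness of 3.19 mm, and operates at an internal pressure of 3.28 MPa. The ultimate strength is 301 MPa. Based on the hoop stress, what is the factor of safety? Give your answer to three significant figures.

n = 4.96

σ_h = pD/(2t) = 3.28×118/(2×3.19) = 60.66 MPa.
n = 301/60.66 = 4.962.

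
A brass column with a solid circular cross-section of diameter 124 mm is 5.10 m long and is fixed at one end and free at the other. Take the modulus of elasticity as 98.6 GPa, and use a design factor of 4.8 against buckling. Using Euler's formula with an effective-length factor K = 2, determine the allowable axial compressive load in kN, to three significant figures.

P_allow = 22.6 kN

I = πd⁴/64 = π×124⁴/64 = 1.161×10^7 mm⁴.
Effective length L_e = KL = 2×5.10 m = 10200 mm.
Euler critical load P_cr = π²EI/L_e² = π²×98600×1.161×10^7/10200² = 108600 N.
P_allow = P_cr/n = 108600/4.8 = 22610 N.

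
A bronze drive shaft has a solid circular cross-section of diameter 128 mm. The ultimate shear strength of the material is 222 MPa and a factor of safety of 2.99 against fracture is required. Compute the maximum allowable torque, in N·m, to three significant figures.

T_allow = 30600 N·m

τ_allow = 222/2.99 = 74.25 MPa.
For a solid shaft T_allow = τ_allow·πd³/16; πd³/16 = π×128³/16 = 411800 mm³.
T_allow = 74.25×411800 = 3.057×10^7 N·mm = 30570 N·m.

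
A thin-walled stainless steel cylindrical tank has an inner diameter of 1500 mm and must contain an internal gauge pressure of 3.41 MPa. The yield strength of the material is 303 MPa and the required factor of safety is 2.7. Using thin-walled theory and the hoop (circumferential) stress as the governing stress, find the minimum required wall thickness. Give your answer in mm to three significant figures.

σ_allow = 303/2.7 = 112.2 MPa.
Hoop stress σ_h = pD/(2t), so t = pD/(2σ_allow) = 3.41×1500/(2×112.2) = 22.79 mm.

t = 22.8 mm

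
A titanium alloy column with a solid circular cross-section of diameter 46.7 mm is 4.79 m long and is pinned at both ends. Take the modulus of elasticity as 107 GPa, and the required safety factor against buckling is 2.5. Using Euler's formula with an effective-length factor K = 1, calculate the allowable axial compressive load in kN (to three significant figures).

P_allow = 4.30 kN

I = πd⁴/64 = π×46.7⁴/64 = 233500 mm⁴.
Effective length L_e = KL = 1×4.79 m = 4790 mm.
Euler critical load P_cr = π²EI/L_e² = π²×107000×233500/4790² = 10750 N.
P_allow = P_cr/n = 10750/2.5 = 4298 N.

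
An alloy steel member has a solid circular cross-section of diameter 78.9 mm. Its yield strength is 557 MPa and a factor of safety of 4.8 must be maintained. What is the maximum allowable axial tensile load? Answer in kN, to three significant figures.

σ_allow = 557/4.8 = 116.0 MPa.
A = πd²/4 = π×78.9²/4 = 4889 mm².
F_allow = σ_allow × A = 116.0×4889 = 567400 N.

F_allow = 567 kN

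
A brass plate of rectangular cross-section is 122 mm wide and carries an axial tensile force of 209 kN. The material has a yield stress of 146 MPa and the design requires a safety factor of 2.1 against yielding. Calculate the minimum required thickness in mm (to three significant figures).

σ_allow = 146/2.1 = 69.52 MPa.
Required area A = F/σ_allow = 209000/69.52 = 3006 mm².
t = A/w = 3006/122 = 24.64 mm.

t = 24.6 mm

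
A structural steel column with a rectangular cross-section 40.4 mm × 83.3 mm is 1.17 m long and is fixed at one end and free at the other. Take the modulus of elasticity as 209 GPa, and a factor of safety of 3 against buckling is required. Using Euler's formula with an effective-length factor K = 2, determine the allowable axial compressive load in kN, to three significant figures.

P_allow = 57.5 kN

Buckling occurs about the weak axis: I_min = h·b³/12 = 83.3×40.4³/12 = 457700 mm⁴ (b = 40.4 mm is the smaller dimension).
Effective length L_e = KL = 2×1.17 m = 2340 mm.
Euler critical load P_cr = π²EI/L_e² = π²×209000×457700/2340² = 172400 N.
P_allow = P_cr/n = 172400/3 = 57480 N.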